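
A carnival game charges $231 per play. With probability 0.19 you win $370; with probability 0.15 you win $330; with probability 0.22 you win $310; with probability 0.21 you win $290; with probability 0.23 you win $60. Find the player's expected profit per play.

31.7

E[payout] = 370·0.19 + 330·0.15 + 310·0.22 + 290·0.21 + 60·0.23
 = 70.3 + 49.5 + 68.2 + 60.9 + 13.8
 = 262.7
Net = 262.7 - 231 = 31.7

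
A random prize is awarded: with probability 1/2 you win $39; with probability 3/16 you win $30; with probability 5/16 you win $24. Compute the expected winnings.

32.625

E[payout] = 39·1/2 + 30·3/16 + 24·5/16
 = 39/2 + 45/8 + 15/2
 = 261/8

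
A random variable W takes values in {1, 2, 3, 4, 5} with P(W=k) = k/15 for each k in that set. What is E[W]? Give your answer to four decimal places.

E[W] = Σ w·P(W=w)
 = 1·1/15 + 2·2/15 + 3·1/5 + 4·4/15 + 5·1/3
 = 1/15 + 4/15 + 3/5 + 16/15 + 5/3
 = 11/3

3.6667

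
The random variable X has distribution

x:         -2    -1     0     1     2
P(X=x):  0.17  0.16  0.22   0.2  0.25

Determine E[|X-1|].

1.3

E[|X-1|] = Σ |x-1|·P(X=x)
 = 3·0.17 + 2·0.16 + 1·0.22 + 0·0.2 + 1·0.25
 = 0.51 + 0.32 + 0.22 + 0 + 0.25
 = 1.3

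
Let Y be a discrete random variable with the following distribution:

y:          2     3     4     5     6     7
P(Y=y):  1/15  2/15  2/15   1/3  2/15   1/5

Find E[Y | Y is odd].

P(Y is odd) = 2/15 + 1/3 + 1/5 = 2/3.
E[Y | Y is odd] = [3·2/15 + 5·1/3 + 7·1/5] / (2/3)
 = 52/15 / (2/3)
 = 26/5

5.2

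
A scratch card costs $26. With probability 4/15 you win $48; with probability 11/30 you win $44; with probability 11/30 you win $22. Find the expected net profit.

11

E[payout] = 48·4/15 + 44·11/30 + 22·11/30
 = 64/5 + 242/15 + 121/15
 = 37
Net = 37 - 26 = 11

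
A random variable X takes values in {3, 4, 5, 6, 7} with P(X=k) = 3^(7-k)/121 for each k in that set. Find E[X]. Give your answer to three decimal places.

E[X] = Σ x·P(X=x)
 = 3·81/121 + 4·27/121 + 5·9/121 + 6·3/121 + 7·1/121
 = 243/121 + 108/121 + 45/121 + 18/121 + 7/121
 = 421/121

3.479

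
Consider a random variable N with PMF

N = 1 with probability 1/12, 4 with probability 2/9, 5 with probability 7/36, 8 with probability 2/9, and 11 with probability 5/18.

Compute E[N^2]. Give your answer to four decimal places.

56.3333

E[N^2] = Σ n^2·P(N=n)
 = 1·1/12 + 16·2/9 + 25·7/36 + 64·2/9 + 121·5/18
 = 1/12 + 32/9 + 175/36 + 128/9 + 605/18
 = 169/3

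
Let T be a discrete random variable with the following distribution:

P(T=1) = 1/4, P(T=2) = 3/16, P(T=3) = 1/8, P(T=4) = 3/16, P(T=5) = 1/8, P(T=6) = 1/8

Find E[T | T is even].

3.75

P(T is even) = 3/16 + 3/16 + 1/8 = 1/2.
E[T | T is even] = [2·3/16 + 4·3/16 + 6·1/8] / (1/2)
 = 15/8 / (1/2)
 = 15/4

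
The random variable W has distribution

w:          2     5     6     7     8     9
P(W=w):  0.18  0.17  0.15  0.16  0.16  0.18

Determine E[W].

E[W] = Σ w·P(W=w)
 = 2·0.18 + 5·0.17 + 6·0.15 + 7·0.16 + 8·0.16 + 9·0.18
 = 0.36 + 0.85 + 0.9 + 1.12 + 1.28 + 1.62
 = 6.13

6.13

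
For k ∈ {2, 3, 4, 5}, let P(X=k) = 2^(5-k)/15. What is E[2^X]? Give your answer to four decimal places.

E[2^X] = Σ 2^x·P(X=x)
 = 4·8/15 + 8·4/15 + 16·2/15 + 32·1/15
 = 32/15 + 32/15 + 32/15 + 32/15
 = 128/15

8.5333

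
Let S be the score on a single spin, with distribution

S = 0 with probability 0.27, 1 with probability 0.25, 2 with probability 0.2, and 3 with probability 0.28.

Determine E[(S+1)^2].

E[(S+1)^2] = Σ (s+1)^2·P(S=s)
 = 1·0.27 + 4·0.25 + 9·0.2 + 16·0.28
 = 0.27 + 1 + 1.8 + 4.48
 = 7.55

7.55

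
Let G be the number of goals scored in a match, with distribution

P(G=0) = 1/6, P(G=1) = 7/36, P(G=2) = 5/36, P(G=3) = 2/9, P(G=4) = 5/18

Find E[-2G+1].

-3.5

E[-2G+1] = Σ (-2g+1)·P(G=g)
 = 1·1/6 + (-1)·7/36 + (-3)·5/36 + (-5)·2/9 + (-7)·5/18
 = 1/6 + (-7/36) + (-5/12) + (-10/9) + (-35/18)
 = -7/2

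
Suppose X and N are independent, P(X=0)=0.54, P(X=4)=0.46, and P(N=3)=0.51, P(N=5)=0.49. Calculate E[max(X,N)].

E[max(X,N)] = Σ_x Σ_n max(x,n) · P(X=x)P(N=n)
 = 3·0.2754 + 5·0.2646 + 4·0.2346 + 5·0.2254
 = 0.8262 + 1.323 + 0.9384 + 1.127
 = 4.2146

4.2146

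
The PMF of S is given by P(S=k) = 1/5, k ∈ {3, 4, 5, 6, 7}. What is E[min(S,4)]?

3.8

E[min(S,4)] = Σ min(s,4)·P(S=s)
 = 3·1/5 + 4·1/5 + 4·1/5 + 4·1/5 + 4·1/5
 = 3/5 + 4/5 + 4/5 + 4/5 + 4/5
 = 19/5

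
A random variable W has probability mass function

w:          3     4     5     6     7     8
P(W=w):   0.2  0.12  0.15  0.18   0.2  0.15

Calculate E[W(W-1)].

E[W(W-1)] = Σ w(w-1)·P(W=w)
 = 6·0.2 + 12·0.12 + 20·0.15 + 30·0.18 + 42·0.2 + 56·0.15
 = 1.2 + 1.44 + 3 + 5.4 + 8.4 + 8.4
 = 27.84

27.84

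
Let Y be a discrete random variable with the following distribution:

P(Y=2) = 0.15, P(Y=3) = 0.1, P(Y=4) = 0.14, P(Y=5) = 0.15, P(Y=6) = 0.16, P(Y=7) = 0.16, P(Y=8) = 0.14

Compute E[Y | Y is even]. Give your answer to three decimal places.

P(Y is even) = 0.15 + 0.14 + 0.16 + 0.14 = 0.59.
E[Y | Y is even] = [2·0.15 + 4·0.14 + 6·0.16 + 8·0.14] / 0.59
 = 2.94 / 0.59
 = 294/59

4.983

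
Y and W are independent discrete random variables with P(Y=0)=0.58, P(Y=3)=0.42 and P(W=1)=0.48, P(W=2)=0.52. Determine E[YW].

1.9152

E[YW] = Σ_y Σ_w yw · P(Y=y)P(W=w)
 = 0·0.2784 + 0·0.3016 + 3·0.2016 + 6·0.2184
 = 0 + 0 + 0.6048 + 1.3104
 = 1.9152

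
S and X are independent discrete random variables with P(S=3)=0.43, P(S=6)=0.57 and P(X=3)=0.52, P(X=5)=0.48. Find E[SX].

18.6516

E[SX] = Σ_s Σ_x sx · P(S=s)P(X=x)
 = 9·0.2236 + 15·0.2064 + 18·0.2964 + 30·0.2736
 = 2.0124 + 3.096 + 5.3352 + 8.208
 = 18.6516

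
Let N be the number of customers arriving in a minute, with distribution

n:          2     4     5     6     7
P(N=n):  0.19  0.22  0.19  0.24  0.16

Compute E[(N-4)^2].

3.35

E[(N-4)^2] = Σ (n-4)^2·P(N=n)
 = 4·0.19 + 0·0.22 + 1·0.19 + 4·0.24 + 9·0.16
 = 0.76 + 0 + 0.19 + 0.96 + 1.44
 = 3.35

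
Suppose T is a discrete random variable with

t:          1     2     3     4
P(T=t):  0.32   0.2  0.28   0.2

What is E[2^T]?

E[2^T] = Σ 2^t·P(T=t)
 = 2·0.32 + 4·0.2 + 8·0.28 + 16·0.2
 = 0.64 + 0.8 + 2.24 + 3.2
 = 6.88

6.88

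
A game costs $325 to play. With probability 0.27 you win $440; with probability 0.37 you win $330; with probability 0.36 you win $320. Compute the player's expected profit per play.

E[payout] = 440·0.27 + 330·0.37 + 320·0.36
 = 118.8 + 122.1 + 115.2
 = 356.1
Net = 356.1 - 325 = 31.1

31.1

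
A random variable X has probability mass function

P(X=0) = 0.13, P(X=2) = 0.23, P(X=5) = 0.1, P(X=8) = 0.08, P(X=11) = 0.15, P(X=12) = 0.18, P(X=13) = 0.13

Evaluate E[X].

E[X] = Σ x·P(X=x)
 = 0·0.13 + 2·0.23 + 5·0.1 + 8·0.08 + 11·0.15 + 12·0.18 + 13·0.13
 = 0 + 0.46 + 0.5 + 0.64 + 1.65 + 2.16 + 1.69
 = 7.1

7.1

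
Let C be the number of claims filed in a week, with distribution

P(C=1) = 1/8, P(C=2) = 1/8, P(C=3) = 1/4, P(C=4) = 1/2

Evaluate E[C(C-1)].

7.75

E[C(C-1)] = Σ c(c-1)·P(C=c)
 = 0·1/8 + 2·1/8 + 6·1/4 + 12·1/2
 = 0 + 1/4 + 3/2 + 6
 = 31/4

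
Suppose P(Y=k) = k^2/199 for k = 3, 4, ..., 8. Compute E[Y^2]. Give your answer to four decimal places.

E[Y^2] = Σ y^2·P(Y=y)
 = 9·9/199 + 16·16/199 + 25·25/199 + 36·36/199 + 49·49/199 + 64·64/199
 = 81/199 + 256/199 + 625/199 + 1296/199 + 2401/199 + 4096/199
 = 8755/199

43.9950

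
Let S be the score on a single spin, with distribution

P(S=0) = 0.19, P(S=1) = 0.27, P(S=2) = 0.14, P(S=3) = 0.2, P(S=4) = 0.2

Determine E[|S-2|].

1.25

E[|S-2|] = Σ |s-2|·P(S=s)
 = 2·0.19 + 1·0.27 + 0·0.14 + 1·0.2 + 2·0.2
 = 0.38 + 0.27 + 0 + 0.2 + 0.4
 = 1.25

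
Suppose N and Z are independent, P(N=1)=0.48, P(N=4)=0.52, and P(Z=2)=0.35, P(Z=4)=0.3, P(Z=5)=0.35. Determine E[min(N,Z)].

E[min(N,Z)] = Σ_n Σ_z min(n,z) · P(N=n)P(Z=z)
 = 1·0.168 + 1·0.144 + 1·0.168 + 2·0.182 + 4·0.156 + 4·0.182
 = 0.168 + 0.144 + 0.168 + 0.364 + 0.624 + 0.728
 = 2.196

2.196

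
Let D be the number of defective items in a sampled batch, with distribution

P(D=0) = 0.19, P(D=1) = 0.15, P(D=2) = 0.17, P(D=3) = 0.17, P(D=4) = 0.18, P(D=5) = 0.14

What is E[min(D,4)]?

E[min(D,4)] = Σ min(d,4)·P(D=d)
 = 0·0.19 + 1·0.15 + 2·0.17 + 3·0.17 + 4·0.18 + 4·0.14
 = 0 + 0.15 + 0.34 + 0.51 + 0.72 + 0.56
 = 2.28

2.28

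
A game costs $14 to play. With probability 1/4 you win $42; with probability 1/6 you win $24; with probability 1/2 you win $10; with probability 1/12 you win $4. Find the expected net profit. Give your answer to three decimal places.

E[payout] = 42·1/4 + 24·1/6 + 10·1/2 + 4·1/12
 = 21/2 + 4 + 5 + 1/3
 = 119/6
Net = 119/6 - 14 = 35/6

5.833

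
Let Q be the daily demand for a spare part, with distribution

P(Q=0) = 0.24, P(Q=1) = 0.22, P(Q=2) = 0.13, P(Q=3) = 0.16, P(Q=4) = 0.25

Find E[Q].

1.96

E[Q] = Σ q·P(Q=q)
 = 0·0.24 + 1·0.22 + 2·0.13 + 3·0.16 + 4·0.25
 = 0 + 0.22 + 0.26 + 0.48 + 1
 = 1.96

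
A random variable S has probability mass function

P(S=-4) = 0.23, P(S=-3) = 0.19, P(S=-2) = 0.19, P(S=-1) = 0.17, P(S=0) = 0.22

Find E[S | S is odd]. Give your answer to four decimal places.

-2.0556

P(S is odd) = 0.19 + 0.17 = 0.36.
E[S | S is odd] = [(-3)·0.19 + (-1)·0.17] / 0.36
 = -0.74 / 0.36
 = -37/18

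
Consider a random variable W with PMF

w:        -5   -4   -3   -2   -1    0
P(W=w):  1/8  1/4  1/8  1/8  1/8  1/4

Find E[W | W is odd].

P(W is odd) = 1/8 + 1/8 + 1/8 = 3/8.
E[W | W is odd] = [(-5)·1/8 + (-3)·1/8 + (-1)·1/8] / (3/8)
 = -9/8 / (3/8)
 = -3

-3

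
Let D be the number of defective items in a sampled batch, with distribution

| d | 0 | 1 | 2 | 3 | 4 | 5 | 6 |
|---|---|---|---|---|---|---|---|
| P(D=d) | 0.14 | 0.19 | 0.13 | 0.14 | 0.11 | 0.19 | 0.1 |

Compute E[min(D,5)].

2.76

E[min(D,5)] = Σ min(d,5)·P(D=d)
 = 0·0.14 + 1·0.19 + 2·0.13 + 3·0.14 + 4·0.11 + 5·0.19 + 5·0.1
 = 0 + 0.19 + 0.26 + 0.42 + 0.44 + 0.95 + 0.5
 = 2.76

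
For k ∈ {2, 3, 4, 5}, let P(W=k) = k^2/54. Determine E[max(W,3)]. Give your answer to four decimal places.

E[max(W,3)] = Σ max(w,3)·P(W=w)
 = 3·2/27 + 3·1/6 + 4·8/27 + 5·25/54
 = 2/9 + 1/2 + 32/27 + 125/54
 = 38/9

4.2222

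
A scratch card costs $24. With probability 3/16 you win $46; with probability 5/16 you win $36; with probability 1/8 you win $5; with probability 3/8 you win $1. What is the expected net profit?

E[payout] = 46·3/16 + 36·5/16 + 5·1/8 + 1·3/8
 = 69/8 + 45/4 + 5/8 + 3/8
 = 167/8
Net = 167/8 - 24 = -25/8

-3.125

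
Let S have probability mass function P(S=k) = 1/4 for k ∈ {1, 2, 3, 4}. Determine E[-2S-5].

-10

E[-2S-5] = Σ (-2s-5)·P(S=s)
 = (-7)·1/4 + (-9)·1/4 + (-11)·1/4 + (-13)·1/4
 = (-7/4) + (-9/4) + (-11/4) + (-13/4)
 = -10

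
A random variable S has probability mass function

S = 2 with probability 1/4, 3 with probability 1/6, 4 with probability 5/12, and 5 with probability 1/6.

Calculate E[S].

3.5

E[S] = Σ s·P(S=s)
 = 2·1/4 + 3·1/6 + 4·5/12 + 5·1/6
 = 1/2 + 1/2 + 5/3 + 5/6
 = 7/2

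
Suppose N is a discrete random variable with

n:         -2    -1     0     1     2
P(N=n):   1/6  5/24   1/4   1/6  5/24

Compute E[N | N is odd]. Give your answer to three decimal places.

-0.111

P(N is odd) = 5/24 + 1/6 = 3/8.
E[N | N is odd] = [(-1)·5/24 + 1·1/6] / (3/8)
 = -1/24 / (3/8)
 = -1/9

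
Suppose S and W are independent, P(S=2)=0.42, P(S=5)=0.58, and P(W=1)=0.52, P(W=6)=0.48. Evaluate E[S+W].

E[S+W] = Σ_s Σ_w (s+w) · P(S=s)P(W=w)
 = 3·0.2184 + 8·0.2016 + 6·0.3016 + 11·0.2784
 = 0.6552 + 1.6128 + 1.8096 + 3.0624
 = 7.14

7.14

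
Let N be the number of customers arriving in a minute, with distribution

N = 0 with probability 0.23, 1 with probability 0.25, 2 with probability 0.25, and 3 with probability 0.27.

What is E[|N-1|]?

1.02

E[|N-1|] = Σ |n-1|·P(N=n)
 = 1·0.23 + 0·0.25 + 1·0.25 + 2·0.27
 = 0.23 + 0 + 0.25 + 0.54
 = 1.02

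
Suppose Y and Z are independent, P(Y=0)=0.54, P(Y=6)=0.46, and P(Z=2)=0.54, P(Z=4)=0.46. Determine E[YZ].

E[YZ] = Σ_y Σ_z yz · P(Y=y)P(Z=z)
 = 0·0.2916 + 0·0.2484 + 12·0.2484 + 24·0.2116
 = 0 + 0 + 2.9808 + 5.0784
 = 8.0592

8.0592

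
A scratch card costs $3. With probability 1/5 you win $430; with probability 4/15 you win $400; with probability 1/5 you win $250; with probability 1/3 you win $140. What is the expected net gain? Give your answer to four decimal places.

286.3333

E[payout] = 430·1/5 + 400·4/15 + 250·1/5 + 140·1/3
 = 86 + 320/3 + 50 + 140/3
 = 868/3
Net = 868/3 - 3 = 859/3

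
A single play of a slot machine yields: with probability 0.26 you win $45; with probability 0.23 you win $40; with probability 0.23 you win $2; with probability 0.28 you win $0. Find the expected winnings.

E[payout] = 45·0.26 + 40·0.23 + 2·0.23 + 0·0.28
 = 11.7 + 9.2 + 0.46 + 0
 = 21.36

21.36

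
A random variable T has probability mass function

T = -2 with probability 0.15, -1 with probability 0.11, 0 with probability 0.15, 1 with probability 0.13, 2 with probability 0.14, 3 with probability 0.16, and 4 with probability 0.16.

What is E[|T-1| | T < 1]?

2

P(T < 1) = 0.15 + 0.11 + 0.15 = 0.41.
E[|T-1| | T < 1] = [3·0.15 + 2·0.11 + 1·0.15] / 0.41
 = 0.82 / 0.41
 = 2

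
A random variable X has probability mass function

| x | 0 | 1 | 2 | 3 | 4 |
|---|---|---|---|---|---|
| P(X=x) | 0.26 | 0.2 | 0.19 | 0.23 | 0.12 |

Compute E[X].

E[X] = Σ x·P(X=x)
 = 0·0.26 + 1·0.2 + 2·0.19 + 3·0.23 + 4·0.12
 = 0 + 0.2 + 0.38 + 0.69 + 0.48
 = 1.75

1.75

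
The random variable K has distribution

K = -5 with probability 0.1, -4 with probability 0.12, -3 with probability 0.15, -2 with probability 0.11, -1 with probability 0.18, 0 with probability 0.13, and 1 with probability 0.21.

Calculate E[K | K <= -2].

-3.4375

P(K <= -2) = 0.1 + 0.12 + 0.15 + 0.11 = 0.48.
E[K | K <= -2] = [(-5)·0.1 + (-4)·0.12 + (-3)·0.15 + (-2)·0.11] / 0.48
 = -1.65 / 0.48
 = -55/16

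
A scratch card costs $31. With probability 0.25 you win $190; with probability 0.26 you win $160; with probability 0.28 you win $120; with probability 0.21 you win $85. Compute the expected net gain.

E[payout] = 190·0.25 + 160·0.26 + 120·0.28 + 85·0.21
 = 47.5 + 41.6 + 33.6 + 17.85
 = 140.55
Net = 140.55 - 31 = 109.55

109.55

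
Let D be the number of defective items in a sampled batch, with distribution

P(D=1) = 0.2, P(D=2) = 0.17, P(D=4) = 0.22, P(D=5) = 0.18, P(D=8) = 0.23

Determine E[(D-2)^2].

E[(D-2)^2] = Σ (d-2)^2·P(D=d)
 = 1·0.2 + 0·0.17 + 4·0.22 + 9·0.18 + 36·0.23
 = 0.2 + 0 + 0.88 + 1.62 + 8.28
 = 10.98

10.98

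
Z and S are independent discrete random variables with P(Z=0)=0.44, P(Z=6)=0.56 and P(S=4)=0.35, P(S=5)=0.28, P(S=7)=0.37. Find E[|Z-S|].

3.1276

E[|Z-S|] = Σ_z Σ_s |z-s| · P(Z=z)P(S=s)
 = 4·0.154 + 5·0.1232 + 7·0.1628 + 2·0.196 + 1·0.1568 + 1·0.2072
 = 0.616 + 0.616 + 1.1396 + 0.392 + 0.1568 + 0.2072
 = 3.1276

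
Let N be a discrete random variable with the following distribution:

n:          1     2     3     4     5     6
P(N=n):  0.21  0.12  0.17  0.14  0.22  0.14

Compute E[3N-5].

5.38

E[3N-5] = Σ (3n-5)·P(N=n)
 = (-2)·0.21 + 1·0.12 + 4·0.17 + 7·0.14 + 10·0.22 + 13·0.14
 = (-0.42) + 0.12 + 0.68 + 0.98 + 2.2 + 1.82
 = 5.38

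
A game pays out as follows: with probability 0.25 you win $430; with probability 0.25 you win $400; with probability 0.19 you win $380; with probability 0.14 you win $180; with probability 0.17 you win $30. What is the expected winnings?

310

E[payout] = 430·0.25 + 400·0.25 + 380·0.19 + 180·0.14 + 30·0.17
 = 107.5 + 100 + 72.2 + 25.2 + 5.1
 = 310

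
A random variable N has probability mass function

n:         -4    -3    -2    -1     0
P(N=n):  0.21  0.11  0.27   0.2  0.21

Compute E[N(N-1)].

E[N(N-1)] = Σ n(n-1)·P(N=n)
 = 20·0.21 + 12·0.11 + 6·0.27 + 2·0.2 + 0·0.21
 = 4.2 + 1.32 + 1.62 + 0.4 + 0
 = 7.54

7.54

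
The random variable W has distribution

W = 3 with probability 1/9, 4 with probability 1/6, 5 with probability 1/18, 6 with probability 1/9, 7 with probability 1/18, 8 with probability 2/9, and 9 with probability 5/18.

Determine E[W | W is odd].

7

P(W is odd) = 1/9 + 1/18 + 1/18 + 5/18 = 1/2.
E[W | W is odd] = [3·1/9 + 5·1/18 + 7·1/18 + 9·5/18] / (1/2)
 = 7/2 / (1/2)
 = 7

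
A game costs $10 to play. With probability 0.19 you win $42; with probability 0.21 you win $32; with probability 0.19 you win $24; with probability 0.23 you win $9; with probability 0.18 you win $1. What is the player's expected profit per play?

11.51

E[payout] = 42·0.19 + 32·0.21 + 24·0.19 + 9·0.23 + 1·0.18
 = 7.98 + 6.72 + 4.56 + 2.07 + 0.18
 = 21.51
Net = 21.51 - 10 = 11.51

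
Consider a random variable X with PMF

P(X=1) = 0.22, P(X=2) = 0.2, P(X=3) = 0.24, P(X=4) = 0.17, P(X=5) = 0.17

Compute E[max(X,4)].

E[max(X,4)] = Σ max(x,4)·P(X=x)
 = 4·0.22 + 4·0.2 + 4·0.24 + 4·0.17 + 5·0.17
 = 0.88 + 0.8 + 0.96 + 0.68 + 0.85
 = 4.17

4.17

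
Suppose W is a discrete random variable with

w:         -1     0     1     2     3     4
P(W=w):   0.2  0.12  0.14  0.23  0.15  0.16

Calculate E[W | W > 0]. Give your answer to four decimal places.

P(W > 0) = 0.14 + 0.23 + 0.15 + 0.16 = 0.68.
E[W | W > 0] = [1·0.14 + 2·0.23 + 3·0.15 + 4·0.16] / 0.68
 = 1.69 / 0.68
 = 169/68

2.4853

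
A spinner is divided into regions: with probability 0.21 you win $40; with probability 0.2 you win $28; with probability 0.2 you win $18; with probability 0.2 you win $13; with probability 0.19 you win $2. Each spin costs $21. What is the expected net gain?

-0.42

E[payout] = 40·0.21 + 28·0.2 + 18·0.2 + 13·0.2 + 2·0.19
 = 8.4 + 5.6 + 3.6 + 2.6 + 0.38
 = 20.58
Net = 20.58 - 21 = -0.42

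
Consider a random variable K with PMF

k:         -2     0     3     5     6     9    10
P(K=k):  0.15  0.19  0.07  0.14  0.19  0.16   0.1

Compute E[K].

E[K] = Σ k·P(K=k)
 = (-2)·0.15 + 0·0.19 + 3·0.07 + 5·0.14 + 6·0.19 + 9·0.16 + 10·0.1
 = (-0.3) + 0 + 0.21 + 0.7 + 1.14 + 1.44 + 1
 = 4.19

4.19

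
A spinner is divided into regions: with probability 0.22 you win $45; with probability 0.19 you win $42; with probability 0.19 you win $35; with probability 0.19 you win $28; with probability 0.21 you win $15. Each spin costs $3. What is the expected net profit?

30

E[payout] = 45·0.22 + 42·0.19 + 35·0.19 + 28·0.19 + 15·0.21
 = 9.9 + 7.98 + 6.65 + 5.32 + 3.15
 = 33
Net = 33 - 3 = 30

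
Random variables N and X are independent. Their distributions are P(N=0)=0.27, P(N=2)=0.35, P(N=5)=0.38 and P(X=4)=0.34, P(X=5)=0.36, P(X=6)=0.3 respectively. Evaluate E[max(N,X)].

5.0892

E[max(N,X)] = Σ_n Σ_x max(n,x) · P(N=n)P(X=x)
 = 4·0.0918 + 5·0.0972 + 6·0.081 + 4·0.119 + 5·0.126 + 6·0.105 + 5·0.1292 + 5·0.1368 + 6·0.114
 = 0.3672 + 0.486 + 0.486 + 0.476 + 0.63 + 0.63 + 0.646 + 0.684 + 0.684
 = 5.0892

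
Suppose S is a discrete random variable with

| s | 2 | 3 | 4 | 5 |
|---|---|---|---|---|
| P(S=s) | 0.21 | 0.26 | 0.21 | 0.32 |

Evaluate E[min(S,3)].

2.79

E[min(S,3)] = Σ min(s,3)·P(S=s)
 = 2·0.21 + 3·0.26 + 3·0.21 + 3·0.32
 = 0.42 + 0.78 + 0.63 + 0.96
 = 2.79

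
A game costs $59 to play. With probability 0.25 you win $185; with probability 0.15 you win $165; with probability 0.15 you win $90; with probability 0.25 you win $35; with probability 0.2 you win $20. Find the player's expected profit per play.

E[payout] = 185·0.25 + 165·0.15 + 90·0.15 + 35·0.25 + 20·0.2
 = 46.25 + 24.75 + 13.5 + 8.75 + 4
 = 97.25
Net = 97.25 - 59 = 38.25

38.25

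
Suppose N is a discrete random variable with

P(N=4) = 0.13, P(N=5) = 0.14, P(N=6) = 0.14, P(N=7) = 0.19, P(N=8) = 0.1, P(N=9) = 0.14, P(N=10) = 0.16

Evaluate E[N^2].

E[N^2] = Σ n^2·P(N=n)
 = 16·0.13 + 25·0.14 + 36·0.14 + 49·0.19 + 64·0.1 + 81·0.14 + 100·0.16
 = 2.08 + 3.5 + 5.04 + 9.31 + 6.4 + 11.34 + 16
 = 53.67

53.67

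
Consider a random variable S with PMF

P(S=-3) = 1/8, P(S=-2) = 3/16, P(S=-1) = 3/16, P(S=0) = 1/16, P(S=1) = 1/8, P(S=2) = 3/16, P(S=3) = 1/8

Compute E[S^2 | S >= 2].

P(S >= 2) = 3/16 + 1/8 = 5/16.
E[S^2 | S >= 2] = [4·3/16 + 9·1/8] / (5/16)
 = 15/8 / (5/16)
 = 6

6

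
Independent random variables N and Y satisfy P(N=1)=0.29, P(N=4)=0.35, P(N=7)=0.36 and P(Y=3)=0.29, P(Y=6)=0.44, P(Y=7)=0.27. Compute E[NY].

22.734

E[NY] = Σ_n Σ_y ny · P(N=n)P(Y=y)
 = 3·0.0841 + 6·0.1276 + 7·0.0783 + 12·0.1015 + 24·0.154 + 28·0.0945 + 21·0.1044 + 42·0.1584 + 49·0.0972
 = 0.2523 + 0.7656 + 0.5481 + 1.218 + 3.696 + 2.646 + 2.1924 + 6.6528 + 4.7628
 = 22.734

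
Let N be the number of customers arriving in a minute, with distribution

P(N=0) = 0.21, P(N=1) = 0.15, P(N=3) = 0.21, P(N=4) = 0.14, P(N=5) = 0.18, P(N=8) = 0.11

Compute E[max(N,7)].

7.11

E[max(N,7)] = Σ max(n,7)·P(N=n)
 = 7·0.21 + 7·0.15 + 7·0.21 + 7·0.14 + 7·0.18 + 8·0.11
 = 1.47 + 1.05 + 1.47 + 0.98 + 1.26 + 0.88
 = 7.11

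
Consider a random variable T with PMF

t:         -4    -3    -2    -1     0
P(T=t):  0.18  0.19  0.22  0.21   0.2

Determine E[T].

-1.94

E[T] = Σ t·P(T=t)
 = (-4)·0.18 + (-3)·0.19 + (-2)·0.22 + (-1)·0.21 + 0·0.2
 = (-0.72) + (-0.57) + (-0.44) + (-0.21) + 0
 = -1.94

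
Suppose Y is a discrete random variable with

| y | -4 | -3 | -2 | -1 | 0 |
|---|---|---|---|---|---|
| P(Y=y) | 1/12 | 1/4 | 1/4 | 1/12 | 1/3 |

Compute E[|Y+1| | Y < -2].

P(Y < -2) = 1/12 + 1/4 = 1/3.
E[|Y+1| | Y < -2] = [3·1/12 + 2·1/4] / (1/3)
 = 3/4 / (1/3)
 = 9/4

2.25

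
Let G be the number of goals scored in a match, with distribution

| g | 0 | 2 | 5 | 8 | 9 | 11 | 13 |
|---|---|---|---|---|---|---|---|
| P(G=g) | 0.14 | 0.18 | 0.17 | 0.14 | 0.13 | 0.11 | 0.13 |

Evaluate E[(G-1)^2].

47.94

E[(G-1)^2] = Σ (g-1)^2·P(G=g)
 = 1·0.14 + 1·0.18 + 16·0.17 + 49·0.14 + 64·0.13 + 100·0.11 + 144·0.13
 = 0.14 + 0.18 + 2.72 + 6.86 + 8.32 + 11 + 18.72
 = 47.94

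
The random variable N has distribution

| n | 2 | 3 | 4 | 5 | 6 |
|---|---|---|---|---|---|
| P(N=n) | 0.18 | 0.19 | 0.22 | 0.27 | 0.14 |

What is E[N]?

E[N] = Σ n·P(N=n)
 = 2·0.18 + 3·0.19 + 4·0.22 + 5·0.27 + 6·0.14
 = 0.36 + 0.57 + 0.88 + 1.35 + 0.84
 = 4

4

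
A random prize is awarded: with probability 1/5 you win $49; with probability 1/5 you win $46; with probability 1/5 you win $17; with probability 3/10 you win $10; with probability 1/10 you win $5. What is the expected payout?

25.9

E[payout] = 49·1/5 + 46·1/5 + 17·1/5 + 10·3/10 + 5·1/10
 = 49/5 + 46/5 + 17/5 + 3 + 1/2
 = 259/10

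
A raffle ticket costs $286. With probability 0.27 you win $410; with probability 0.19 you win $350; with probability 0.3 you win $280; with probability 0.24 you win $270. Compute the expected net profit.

E[payout] = 410·0.27 + 350·0.19 + 280·0.3 + 270·0.24
 = 110.7 + 66.5 + 84 + 64.8
 = 326
Net = 326 - 286 = 40

40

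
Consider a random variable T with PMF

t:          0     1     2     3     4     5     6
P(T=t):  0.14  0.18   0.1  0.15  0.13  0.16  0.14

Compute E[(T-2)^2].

5.09

E[(T-2)^2] = Σ (t-2)^2·P(T=t)
 = 4·0.14 + 1·0.18 + 0·0.1 + 1·0.15 + 4·0.13 + 9·0.16 + 16·0.14
 = 0.56 + 0.18 + 0 + 0.15 + 0.52 + 1.44 + 2.24
 = 5.09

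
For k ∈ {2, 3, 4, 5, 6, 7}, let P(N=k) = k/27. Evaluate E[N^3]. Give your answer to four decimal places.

E[N^3] = Σ n^3·P(N=n)
 = 8·2/27 + 27·1/9 + 64·4/27 + 125·5/27 + 216·2/9 + 343·7/27
 = 16/27 + 3 + 256/27 + 625/27 + 48 + 2401/27
 = 4675/27

173.1481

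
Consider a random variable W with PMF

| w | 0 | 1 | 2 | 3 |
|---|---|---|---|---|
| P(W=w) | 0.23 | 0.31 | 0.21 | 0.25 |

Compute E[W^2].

E[W^2] = Σ w^2·P(W=w)
 = 0·0.23 + 1·0.31 + 4·0.21 + 9·0.25
 = 0 + 0.31 + 0.84 + 2.25
 = 3.4

3.4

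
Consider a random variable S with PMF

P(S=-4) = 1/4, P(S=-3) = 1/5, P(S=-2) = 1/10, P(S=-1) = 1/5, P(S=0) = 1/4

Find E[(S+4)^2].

E[(S+4)^2] = Σ (s+4)^2·P(S=s)
 = 0·1/4 + 1·1/5 + 4·1/10 + 9·1/5 + 16·1/4
 = 0 + 1/5 + 2/5 + 9/5 + 4
 = 32/5

6.4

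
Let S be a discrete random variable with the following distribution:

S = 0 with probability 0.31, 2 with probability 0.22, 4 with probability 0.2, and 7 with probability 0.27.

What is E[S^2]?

E[S^2] = Σ s^2·P(S=s)
 = 0·0.31 + 4·0.22 + 16·0.2 + 49·0.27
 = 0 + 0.88 + 3.2 + 13.23
 = 17.31

17.31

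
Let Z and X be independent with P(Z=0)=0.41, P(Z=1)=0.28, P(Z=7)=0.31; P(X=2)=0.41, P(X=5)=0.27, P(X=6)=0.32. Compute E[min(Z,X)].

E[min(Z,X)] = Σ_z Σ_x min(z,x) · P(Z=z)P(X=x)
 = 0·0.1681 + 0·0.1107 + 0·0.1312 + 1·0.1148 + 1·0.0756 + 1·0.0896 + 2·0.1271 + 5·0.0837 + 6·0.0992
 = 0 + 0 + 0 + 0.1148 + 0.0756 + 0.0896 + 0.2542 + 0.4185 + 0.5952
 = 1.5479

1.5479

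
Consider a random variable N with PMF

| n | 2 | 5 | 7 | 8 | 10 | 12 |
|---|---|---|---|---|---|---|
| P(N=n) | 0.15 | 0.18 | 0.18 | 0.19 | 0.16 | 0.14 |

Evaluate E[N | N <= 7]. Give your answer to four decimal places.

P(N <= 7) = 0.15 + 0.18 + 0.18 = 0.51.
E[N | N <= 7] = [2·0.15 + 5·0.18 + 7·0.18] / 0.51
 = 2.46 / 0.51
 = 82/17

4.8235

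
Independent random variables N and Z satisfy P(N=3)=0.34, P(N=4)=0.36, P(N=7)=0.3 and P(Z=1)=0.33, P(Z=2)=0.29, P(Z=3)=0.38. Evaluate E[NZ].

9.348

E[NZ] = Σ_n Σ_z nz · P(N=n)P(Z=z)
 = 3·0.1122 + 6·0.0986 + 9·0.1292 + 4·0.1188 + 8·0.1044 + 12·0.1368 + 7·0.099 + 14·0.087 + 21·0.114
 = 0.3366 + 0.5916 + 1.1628 + 0.4752 + 0.8352 + 1.6416 + 0.693 + 1.218 + 2.394
 = 9.348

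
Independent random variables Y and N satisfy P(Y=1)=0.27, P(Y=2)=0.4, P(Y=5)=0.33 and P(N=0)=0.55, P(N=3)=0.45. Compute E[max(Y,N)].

3.143

E[max(Y,N)] = Σ_y Σ_n max(y,n) · P(Y=y)P(N=n)
 = 1·0.1485 + 3·0.1215 + 2·0.22 + 3·0.18 + 5·0.1815 + 5·0.1485
 = 0.1485 + 0.3645 + 0.44 + 0.54 + 0.9075 + 0.7425
 = 3.143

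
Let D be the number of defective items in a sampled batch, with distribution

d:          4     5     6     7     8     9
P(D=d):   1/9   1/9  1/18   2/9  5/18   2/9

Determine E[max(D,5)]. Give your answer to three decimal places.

E[max(D,5)] = Σ max(d,5)·P(D=d)
 = 5·1/9 + 5·1/9 + 6·1/18 + 7·2/9 + 8·5/18 + 9·2/9
 = 5/9 + 5/9 + 1/3 + 14/9 + 20/9 + 2
 = 65/9

7.222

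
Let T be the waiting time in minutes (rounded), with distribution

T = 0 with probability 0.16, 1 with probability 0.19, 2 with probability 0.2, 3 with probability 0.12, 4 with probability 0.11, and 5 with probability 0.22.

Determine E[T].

E[T] = Σ t·P(T=t)
 = 0·0.16 + 1·0.19 + 2·0.2 + 3·0.12 + 4·0.11 + 5·0.22
 = 0 + 0.19 + 0.4 + 0.36 + 0.44 + 1.1
 = 2.49

2.49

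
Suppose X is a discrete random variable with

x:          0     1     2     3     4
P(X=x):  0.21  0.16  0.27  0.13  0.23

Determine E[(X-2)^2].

2.05

E[(X-2)^2] = Σ (x-2)^2·P(X=x)
 = 4·0.21 + 1·0.16 + 0·0.27 + 1·0.13 + 4·0.23
 = 0.84 + 0.16 + 0 + 0.13 + 0.92
 = 2.05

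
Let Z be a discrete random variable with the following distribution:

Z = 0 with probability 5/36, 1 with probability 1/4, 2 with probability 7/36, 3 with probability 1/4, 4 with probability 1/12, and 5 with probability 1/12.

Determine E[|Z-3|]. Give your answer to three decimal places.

1.361

E[|Z-3|] = Σ |z-3|·P(Z=z)
 = 3·5/36 + 2·1/4 + 1·7/36 + 0·1/4 + 1·1/12 + 2·1/12
 = 5/12 + 1/2 + 7/36 + 0 + 1/12 + 1/6
 = 49/36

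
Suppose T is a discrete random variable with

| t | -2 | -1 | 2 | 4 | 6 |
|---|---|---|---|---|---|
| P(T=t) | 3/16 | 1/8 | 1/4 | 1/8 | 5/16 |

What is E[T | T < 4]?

P(T < 4) = 3/16 + 1/8 + 1/4 = 9/16.
E[T | T < 4] = [(-2)·3/16 + (-1)·1/8 + 2·1/4] / (9/16)
 = 0 / (9/16)
 = 0

0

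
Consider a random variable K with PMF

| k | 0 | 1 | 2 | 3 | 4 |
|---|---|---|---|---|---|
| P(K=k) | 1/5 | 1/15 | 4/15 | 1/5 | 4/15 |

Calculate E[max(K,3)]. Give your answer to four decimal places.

E[max(K,3)] = Σ max(k,3)·P(K=k)
 = 3·1/5 + 3·1/15 + 3·4/15 + 3·1/5 + 4·4/15
 = 3/5 + 1/5 + 4/5 + 3/5 + 16/15
 = 49/15

3.2667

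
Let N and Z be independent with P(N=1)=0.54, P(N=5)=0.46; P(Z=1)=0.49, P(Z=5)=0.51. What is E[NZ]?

E[NZ] = Σ_n Σ_z nz · P(N=n)P(Z=z)
 = 1·0.2646 + 5·0.2754 + 5·0.2254 + 25·0.2346
 = 0.2646 + 1.377 + 1.127 + 5.865
 = 8.6336

8.6336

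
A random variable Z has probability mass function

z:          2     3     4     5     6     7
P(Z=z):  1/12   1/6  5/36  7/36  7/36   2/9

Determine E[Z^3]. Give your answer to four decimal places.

156.5833

E[Z^3] = Σ z^3·P(Z=z)
 = 8·1/12 + 27·1/6 + 64·5/36 + 125·7/36 + 216·7/36 + 343·2/9
 = 2/3 + 9/2 + 80/9 + 875/36 + 42 + 686/9
 = 1879/12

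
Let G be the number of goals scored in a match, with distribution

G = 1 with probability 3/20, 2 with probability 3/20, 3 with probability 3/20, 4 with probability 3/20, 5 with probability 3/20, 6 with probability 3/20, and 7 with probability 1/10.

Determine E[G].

3.85

E[G] = Σ g·P(G=g)
 = 1·3/20 + 2·3/20 + 3·3/20 + 4·3/20 + 5·3/20 + 6·3/20 + 7·1/10
 = 3/20 + 3/10 + 9/20 + 3/5 + 3/4 + 9/10 + 7/10
 = 77/20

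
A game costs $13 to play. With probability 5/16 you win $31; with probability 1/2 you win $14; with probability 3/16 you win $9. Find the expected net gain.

5.375

E[payout] = 31·5/16 + 14·1/2 + 9·3/16
 = 155/16 + 7 + 27/16
 = 147/8
Net = 147/8 - 13 = 43/8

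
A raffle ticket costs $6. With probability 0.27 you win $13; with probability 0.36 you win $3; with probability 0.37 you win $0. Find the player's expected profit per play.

E[payout] = 13·0.27 + 3·0.36 + 0·0.37
 = 3.51 + 1.08 + 0
 = 4.59
Net = 4.59 - 6 = -1.41

-1.41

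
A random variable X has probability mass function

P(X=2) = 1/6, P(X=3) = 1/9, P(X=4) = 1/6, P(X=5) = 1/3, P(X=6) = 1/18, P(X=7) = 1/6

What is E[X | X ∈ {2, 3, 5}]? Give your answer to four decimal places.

3.8182

P(X ∈ {2, 3, 5}) = 1/6 + 1/9 + 1/3 = 11/18.
E[X | X ∈ {2, 3, 5}] = [2·1/6 + 3·1/9 + 5·1/3] / (11/18)
 = 7/3 / (11/18)
 = 42/11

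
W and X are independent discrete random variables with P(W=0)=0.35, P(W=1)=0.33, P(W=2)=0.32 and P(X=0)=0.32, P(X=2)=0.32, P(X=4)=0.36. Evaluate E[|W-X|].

E[|W-X|] = Σ_w Σ_x |w-x| · P(W=w)P(X=x)
 = 0·0.112 + 2·0.112 + 4·0.126 + 1·0.1056 + 1·0.1056 + 3·0.1188 + 2·0.1024 + 0·0.1024 + 2·0.1152
 = 0 + 0.224 + 0.504 + 0.1056 + 0.1056 + 0.3564 + 0.2048 + 0 + 0.2304
 = 1.7308

1.7308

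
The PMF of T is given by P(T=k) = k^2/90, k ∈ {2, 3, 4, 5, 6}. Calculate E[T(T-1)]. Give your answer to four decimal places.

20.3778

E[T(T-1)] = Σ t(t-1)·P(T=t)
 = 2·2/45 + 6·1/10 + 12·8/45 + 20·5/18 + 30·2/5
 = 4/45 + 3/5 + 32/15 + 50/9 + 12
 = 917/45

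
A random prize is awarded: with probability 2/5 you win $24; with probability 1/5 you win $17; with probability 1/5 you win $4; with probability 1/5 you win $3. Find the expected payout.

14.4

E[payout] = 24·2/5 + 17·1/5 + 4·1/5 + 3·1/5
 = 48/5 + 17/5 + 4/5 + 3/5
 = 72/5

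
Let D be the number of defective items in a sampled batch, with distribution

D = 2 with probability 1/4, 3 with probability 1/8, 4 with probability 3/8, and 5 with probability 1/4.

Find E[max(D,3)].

3.875

E[max(D,3)] = Σ max(d,3)·P(D=d)
 = 3·1/4 + 3·1/8 + 4·3/8 + 5·1/4
 = 3/4 + 3/8 + 3/2 + 5/4
 = 31/8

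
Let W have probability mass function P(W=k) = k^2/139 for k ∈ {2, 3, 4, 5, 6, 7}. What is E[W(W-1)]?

E[W(W-1)] = Σ w(w-1)·P(W=w)
 = 2·4/139 + 6·9/139 + 12·16/139 + 20·25/139 + 30·36/139 + 42·49/139
 = 8/139 + 54/139 + 192/139 + 500/139 + 1080/139 + 2058/139
 = 28

28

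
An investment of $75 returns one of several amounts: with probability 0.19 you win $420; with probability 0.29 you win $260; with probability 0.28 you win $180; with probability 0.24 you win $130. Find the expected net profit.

161.8

E[payout] = 420·0.19 + 260·0.29 + 180·0.28 + 130·0.24
 = 79.8 + 75.4 + 50.4 + 31.2
 = 236.8
Net = 236.8 - 75 = 161.8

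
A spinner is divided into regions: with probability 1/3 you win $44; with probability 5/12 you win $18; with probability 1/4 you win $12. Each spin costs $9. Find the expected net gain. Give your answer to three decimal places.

16.167

E[payout] = 44·1/3 + 18·5/12 + 12·1/4
 = 44/3 + 15/2 + 3
 = 151/6
Net = 151/6 - 9 = 97/6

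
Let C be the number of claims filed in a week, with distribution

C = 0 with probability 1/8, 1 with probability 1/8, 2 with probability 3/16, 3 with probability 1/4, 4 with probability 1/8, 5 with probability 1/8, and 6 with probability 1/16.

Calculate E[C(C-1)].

7.75

E[C(C-1)] = Σ c(c-1)·P(C=c)
 = 0·1/8 + 0·1/8 + 2·3/16 + 6·1/4 + 12·1/8 + 20·1/8 + 30·1/16
 = 0 + 0 + 3/8 + 3/2 + 3/2 + 5/2 + 15/8
 = 31/4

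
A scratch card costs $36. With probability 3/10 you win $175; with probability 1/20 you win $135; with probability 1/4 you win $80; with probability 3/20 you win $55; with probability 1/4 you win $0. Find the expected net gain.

51.5

E[payout] = 175·3/10 + 135·1/20 + 80·1/4 + 55·3/20 + 0·1/4
 = 105/2 + 27/4 + 20 + 33/4 + 0
 = 175/2
Net = 175/2 - 36 = 103/2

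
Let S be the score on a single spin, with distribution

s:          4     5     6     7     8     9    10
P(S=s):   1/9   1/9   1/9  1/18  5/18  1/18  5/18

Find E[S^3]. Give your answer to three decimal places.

524.556

E[S^3] = Σ s^3·P(S=s)
 = 64·1/9 + 125·1/9 + 216·1/9 + 343·1/18 + 512·5/18 + 729·1/18 + 1000·5/18
 = 64/9 + 125/9 + 24 + 343/18 + 1280/9 + 81/2 + 2500/9
 = 4721/9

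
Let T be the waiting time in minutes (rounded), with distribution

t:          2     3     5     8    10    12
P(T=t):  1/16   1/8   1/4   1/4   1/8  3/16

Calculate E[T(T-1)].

E[T(T-1)] = Σ t(t-1)·P(T=t)
 = 2·1/16 + 6·1/8 + 20·1/4 + 56·1/4 + 90·1/8 + 132·3/16
 = 1/8 + 3/4 + 5 + 14 + 45/4 + 99/4
 = 447/8

55.875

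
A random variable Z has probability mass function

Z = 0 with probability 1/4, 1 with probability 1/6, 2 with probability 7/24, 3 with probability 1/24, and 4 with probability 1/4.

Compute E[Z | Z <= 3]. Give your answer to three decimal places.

1.167

P(Z <= 3) = 1/4 + 1/6 + 7/24 + 1/24 = 3/4.
E[Z | Z <= 3] = [0·1/4 + 1·1/6 + 2·7/24 + 3·1/24] / (3/4)
 = 7/8 / (3/4)
 = 7/6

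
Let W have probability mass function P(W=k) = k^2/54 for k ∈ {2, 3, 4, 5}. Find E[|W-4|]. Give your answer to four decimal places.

0.7778

E[|W-4|] = Σ |w-4|·P(W=w)
 = 2·2/27 + 1·1/6 + 0·8/27 + 1·25/54
 = 4/27 + 1/6 + 0 + 25/54
 = 7/9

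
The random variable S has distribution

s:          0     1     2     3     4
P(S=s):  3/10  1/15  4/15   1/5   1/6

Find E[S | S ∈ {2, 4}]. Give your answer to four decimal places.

2.7692

P(S ∈ {2, 4}) = 4/15 + 1/6 = 13/30.
E[S | S ∈ {2, 4}] = [2·4/15 + 4·1/6] / (13/30)
 = 6/5 / (13/30)
 = 36/13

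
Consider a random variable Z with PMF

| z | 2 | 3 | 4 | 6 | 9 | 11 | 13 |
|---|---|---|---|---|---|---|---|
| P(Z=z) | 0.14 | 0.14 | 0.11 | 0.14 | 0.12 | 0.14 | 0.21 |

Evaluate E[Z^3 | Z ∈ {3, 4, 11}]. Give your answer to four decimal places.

P(Z ∈ {3, 4, 11}) = 0.14 + 0.11 + 0.14 = 0.39.
E[Z^3 | Z ∈ {3, 4, 11}] = [27·0.14 + 64·0.11 + 1331·0.14] / 0.39
 = 197.16 / 0.39
 = 6572/13

505.5385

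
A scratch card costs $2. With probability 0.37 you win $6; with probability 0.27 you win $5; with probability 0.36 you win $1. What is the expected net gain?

1.93

E[payout] = 6·0.37 + 5·0.27 + 1·0.36
 = 2.22 + 1.35 + 0.36
 = 3.93
Net = 3.93 - 2 = 1.93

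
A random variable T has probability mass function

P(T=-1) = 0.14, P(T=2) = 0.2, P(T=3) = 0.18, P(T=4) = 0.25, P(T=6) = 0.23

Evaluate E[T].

3.18

E[T] = Σ t·P(T=t)
 = (-1)·0.14 + 2·0.2 + 3·0.18 + 4·0.25 + 6·0.23
 = (-0.14) + 0.4 + 0.54 + 1 + 1.38
 = 3.18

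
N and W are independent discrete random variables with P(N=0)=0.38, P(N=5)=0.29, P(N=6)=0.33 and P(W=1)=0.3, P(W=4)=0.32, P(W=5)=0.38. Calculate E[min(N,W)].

E[min(N,W)] = Σ_n Σ_w min(n,w) · P(N=n)P(W=w)
 = 0·0.114 + 0·0.1216 + 0·0.1444 + 1·0.087 + 4·0.0928 + 5·0.1102 + 1·0.099 + 4·0.1056 + 5·0.1254
 = 0 + 0 + 0 + 0.087 + 0.3712 + 0.551 + 0.099 + 0.4224 + 0.627
 = 2.1576

2.1576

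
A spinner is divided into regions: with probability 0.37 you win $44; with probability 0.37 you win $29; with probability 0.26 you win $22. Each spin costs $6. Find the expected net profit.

E[payout] = 44·0.37 + 29·0.37 + 22·0.26
 = 16.28 + 10.73 + 5.72
 = 32.73
Net = 32.73 - 6 = 26.73

26.73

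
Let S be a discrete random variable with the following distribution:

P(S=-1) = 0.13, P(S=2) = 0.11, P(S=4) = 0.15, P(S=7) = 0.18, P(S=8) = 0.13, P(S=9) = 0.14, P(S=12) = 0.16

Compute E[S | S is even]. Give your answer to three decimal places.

6.873

P(S is even) = 0.11 + 0.15 + 0.13 + 0.16 = 0.55.
E[S | S is even] = [2·0.11 + 4·0.15 + 8·0.13 + 12·0.16] / 0.55
 = 3.78 / 0.55
 = 378/55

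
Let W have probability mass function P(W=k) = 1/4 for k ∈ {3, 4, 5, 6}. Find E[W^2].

21.5

E[W^2] = Σ w^2·P(W=w)
 = 9·1/4 + 16·1/4 + 25·1/4 + 36·1/4
 = 9/4 + 4 + 25/4 + 9
 = 43/2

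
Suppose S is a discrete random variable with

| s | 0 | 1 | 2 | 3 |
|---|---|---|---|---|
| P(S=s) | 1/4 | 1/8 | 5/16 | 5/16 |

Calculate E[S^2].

E[S^2] = Σ s^2·P(S=s)
 = 0·1/4 + 1·1/8 + 4·5/16 + 9·5/16
 = 0 + 1/8 + 5/4 + 45/16
 = 67/16

4.1875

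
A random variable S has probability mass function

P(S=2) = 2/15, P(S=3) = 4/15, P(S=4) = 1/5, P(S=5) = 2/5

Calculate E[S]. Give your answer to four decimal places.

E[S] = Σ s·P(S=s)
 = 2·2/15 + 3·4/15 + 4·1/5 + 5·2/5
 = 4/15 + 4/5 + 4/5 + 2
 = 58/15

3.8667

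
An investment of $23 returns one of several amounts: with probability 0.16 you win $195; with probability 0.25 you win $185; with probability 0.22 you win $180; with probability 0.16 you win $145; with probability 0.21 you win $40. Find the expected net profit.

125.65

E[payout] = 195·0.16 + 185·0.25 + 180·0.22 + 145·0.16 + 40·0.21
 = 31.2 + 46.25 + 39.6 + 23.2 + 8.4
 = 148.65
Net = 148.65 - 23 = 125.65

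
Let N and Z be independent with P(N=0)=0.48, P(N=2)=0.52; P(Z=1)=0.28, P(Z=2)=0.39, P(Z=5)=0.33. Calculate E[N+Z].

3.75

E[N+Z] = Σ_n Σ_z (n+z) · P(N=n)P(Z=z)
 = 1·0.1344 + 2·0.1872 + 5·0.1584 + 3·0.1456 + 4·0.2028 + 7·0.1716
 = 0.1344 + 0.3744 + 0.792 + 0.4368 + 0.8112 + 1.2012
 = 3.75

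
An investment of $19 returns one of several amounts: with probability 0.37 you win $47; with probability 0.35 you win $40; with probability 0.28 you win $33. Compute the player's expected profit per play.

E[payout] = 47·0.37 + 40·0.35 + 33·0.28
 = 17.39 + 14 + 9.24
 = 40.63
Net = 40.63 - 19 = 21.63

21.63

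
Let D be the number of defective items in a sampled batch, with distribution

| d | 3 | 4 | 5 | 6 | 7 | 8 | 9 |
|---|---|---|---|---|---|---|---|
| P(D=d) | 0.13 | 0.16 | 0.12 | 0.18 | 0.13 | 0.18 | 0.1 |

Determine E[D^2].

E[D^2] = Σ d^2·P(D=d)
 = 9·0.13 + 16·0.16 + 25·0.12 + 36·0.18 + 49·0.13 + 64·0.18 + 81·0.1
 = 1.17 + 2.56 + 3 + 6.48 + 6.37 + 11.52 + 8.1
 = 39.2

39.2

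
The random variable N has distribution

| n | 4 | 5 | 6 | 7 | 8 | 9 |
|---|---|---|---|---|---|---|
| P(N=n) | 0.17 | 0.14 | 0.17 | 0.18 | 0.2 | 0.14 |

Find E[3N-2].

E[3N-2] = Σ (3n-2)·P(N=n)
 = 10·0.17 + 13·0.14 + 16·0.17 + 19·0.18 + 22·0.2 + 25·0.14
 = 1.7 + 1.82 + 2.72 + 3.42 + 4.4 + 3.5
 = 17.56

17.56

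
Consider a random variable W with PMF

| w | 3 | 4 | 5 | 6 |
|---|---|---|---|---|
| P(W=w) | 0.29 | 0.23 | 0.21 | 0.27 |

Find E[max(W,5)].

5.27

E[max(W,5)] = Σ max(w,5)·P(W=w)
 = 5·0.29 + 5·0.23 + 5·0.21 + 6·0.27
 = 1.45 + 1.15 + 1.05 + 1.62
 = 5.27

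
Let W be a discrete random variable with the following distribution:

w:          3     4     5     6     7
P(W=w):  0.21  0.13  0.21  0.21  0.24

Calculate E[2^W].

E[2^W] = Σ 2^w·P(W=w)
 = 8·0.21 + 16·0.13 + 32·0.21 + 64·0.21 + 128·0.24
 = 1.68 + 2.08 + 6.72 + 13.44 + 30.72
 = 54.64

54.64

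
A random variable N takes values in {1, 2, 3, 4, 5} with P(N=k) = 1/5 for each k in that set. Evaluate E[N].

3

E[N] = Σ n·P(N=n)
 = 1·1/5 + 2·1/5 + 3·1/5 + 4·1/5 + 5·1/5
 = 1/5 + 2/5 + 3/5 + 4/5 + 1
 = 3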